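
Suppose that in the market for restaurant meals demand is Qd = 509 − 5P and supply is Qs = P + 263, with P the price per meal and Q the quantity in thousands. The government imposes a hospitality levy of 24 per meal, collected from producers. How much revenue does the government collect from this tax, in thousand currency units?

Before the tax: set 509 − 5P = P + 263 → P* = 41, Q* = 304.
With the tax collected from producers, supply shifts: Qs = (P − 24) + 263.
Solving gives Q = 284 with consumers paying 45 and producers receiving 21 (the 24 wedge).
Revenue = t · Q = 24 · 284 = 6816.

Tax revenue = 6816 thousand.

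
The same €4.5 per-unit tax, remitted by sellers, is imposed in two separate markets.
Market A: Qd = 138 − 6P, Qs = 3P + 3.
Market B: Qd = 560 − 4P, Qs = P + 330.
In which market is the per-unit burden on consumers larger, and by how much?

Market A: pre-tax P* = €15, Q* = 48; post-tax Q = 39; per-unit burden on consumers = €1.5.
Market B: pre-tax P* = €46, Q* = 376; post-tax Q = 372.4; per-unit burden on consumers = €0.9.
Difference: €1.5 vs €0.9 → market A is larger by €0.6.

Market A, by €0.6.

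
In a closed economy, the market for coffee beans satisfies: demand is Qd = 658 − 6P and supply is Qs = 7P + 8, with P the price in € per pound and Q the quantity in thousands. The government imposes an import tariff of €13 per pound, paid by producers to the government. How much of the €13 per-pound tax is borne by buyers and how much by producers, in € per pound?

Buyers bear €7 per pound; producers bear €6 per pound.

Before the tax: set 658 − 6P = 7P + 8 → P* = €50, Q* = 358.
With the tax collected from producers, supply shifts: Qs = 7(P − 13) + 8.
New equilibrium: buyers pay €57, producers receive €44, Q = 316. (Wedge: Pb − Ps = 13.)
Burden on buyers: €7; on producers: €6. (They sum to €13.)
The less price-elastic side of the market bears the larger share of a per-unit tax.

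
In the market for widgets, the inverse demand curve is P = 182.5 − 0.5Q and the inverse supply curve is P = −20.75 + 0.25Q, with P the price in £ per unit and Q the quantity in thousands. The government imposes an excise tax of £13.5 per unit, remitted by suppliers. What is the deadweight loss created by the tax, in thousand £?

Rewrite in direct form: Qd = 365 − 2P and Qs = 4P + 83.
Before the tax: set 365 − 2P = 4P + 83 → P* = £47, Q* = 271.
With the tax collected from suppliers, supply shifts: Qs = 4(P − 13.5) + 83.
Solving gives Q = 253 with consumers paying £56 and suppliers receiving £42.5 (the £13.5 wedge).
Quantity falls by |ΔQ| = |271 − 253| = 18.
DWL = ½ · t · |ΔQ| = ½ · 13.5 · 18 = £121.5.

Deadweight loss = £121.5 thousand.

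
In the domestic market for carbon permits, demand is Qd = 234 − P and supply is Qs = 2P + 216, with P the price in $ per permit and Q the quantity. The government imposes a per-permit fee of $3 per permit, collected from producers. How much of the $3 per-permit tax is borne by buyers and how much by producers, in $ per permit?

Buyers bear $2 per permit; producers bear $1 per permit.

Without the tax, 234 − P = 2P + 216 gives 3P = 18, so P* = $6 and Q* = 228.
With the tax collected from producers, supply shifts: Qs = 2(P − 3) + 216.
Solving gives Q = 226 with buyers paying $8 and producers receiving $5 (the $3 wedge).
Burden on buyers: $2; on producers: $1. (They sum to $3.)
The less price-elastic side of the market bears the larger share of a per-unit tax.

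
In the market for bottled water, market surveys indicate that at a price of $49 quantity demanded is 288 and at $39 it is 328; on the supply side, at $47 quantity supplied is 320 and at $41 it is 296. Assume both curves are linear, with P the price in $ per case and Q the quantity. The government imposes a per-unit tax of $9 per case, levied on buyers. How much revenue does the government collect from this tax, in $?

Tax revenue = $2610.

Demand slope: (328 − 288)/(39 − 49) = -4, so Qd = 484 − 4P.
Supply slope: (296 − 320)/(41 − 47) = 4, so Qs = 4P + 132.
Before the tax: set 484 − 4P = 4P + 132 → P* = $44, Q* = 308.
With the tax collected from buyers, demand (in seller-price terms) shifts: Qd = 484 − 4(P + 9).
Solving gives Q = 290 with buyers paying $48.5 and sellers receiving $39.5 (the $9 wedge).
Revenue = t · Q = 9 · 290 = $2610.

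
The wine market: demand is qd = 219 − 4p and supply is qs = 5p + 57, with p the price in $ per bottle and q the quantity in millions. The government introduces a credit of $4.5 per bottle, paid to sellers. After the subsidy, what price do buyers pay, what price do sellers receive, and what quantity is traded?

Buyers pay $15.5; sellers receive $20; quantity = 157.

Without the subsidy, 219 − 4p = 5p + 57 gives 9p = 162, so p* = $18 and q* = 147.
With a per-unit subsidy paid to sellers, each receives p + 4.5 per unit sold, so supply becomes qs = 5(p + 4.5) + 57.
New equilibrium: buyers pay $15.5, sellers receive $20, q = 157. (Wedge: pb − ps = −4.5.)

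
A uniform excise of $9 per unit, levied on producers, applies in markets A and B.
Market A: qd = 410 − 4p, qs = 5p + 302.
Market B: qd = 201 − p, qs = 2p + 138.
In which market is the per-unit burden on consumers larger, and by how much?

Market A: pre-tax p* = $12, q* = 362; post-tax q = 342; per-unit burden on consumers = $5.
Market B: pre-tax p* = $21, q* = 180; post-tax q = 174; per-unit burden on consumers = $6.
Difference: $5 vs $6 → market B is larger by $1.

Market B, by $1.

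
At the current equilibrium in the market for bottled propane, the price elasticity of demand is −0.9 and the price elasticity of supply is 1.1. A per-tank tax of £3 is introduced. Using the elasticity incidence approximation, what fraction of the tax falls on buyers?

Buyers' share ≈ 0.55.

Incidence ratio: buyers' share ≈ εs / (εs + |εd|) = 1.1 / (1.1 + 0.9) = 0.55.
Supply is the more elastic side, so buyers bear the larger share.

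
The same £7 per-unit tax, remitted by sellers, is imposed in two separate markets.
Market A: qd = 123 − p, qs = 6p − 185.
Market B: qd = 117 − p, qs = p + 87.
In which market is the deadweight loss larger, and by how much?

Market A, by £8.75.

Market A: pre-tax p* = £44, q* = 79; post-tax q = 73; deadweight loss = £21.
Market B: pre-tax p* = £15, q* = 102; post-tax q = 98.5; deadweight loss = £12.25.
Difference: £21 vs £12.25 → market A is larger by £8.75.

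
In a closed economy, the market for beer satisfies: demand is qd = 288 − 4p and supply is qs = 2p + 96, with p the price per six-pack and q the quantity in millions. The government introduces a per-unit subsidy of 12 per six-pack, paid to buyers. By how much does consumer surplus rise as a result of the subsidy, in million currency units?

Without the subsidy, 288 − 4p = 2p + 96 gives 6p = 192, so p* = 32 and q* = 160.
With a per-unit subsidy paid to buyers, each effectively pays p − 12, so demand becomes qd = 288 − 4(p − 12).
Solving gives q = 176 with buyers paying 28 and producers receiving 40 (the 12 wedge).
ΔCS is the trapezoid between Q = 176 and Q = 160 of height 4: ½ · (160 + 176) · 4 = 672.

Consumer surplus rises by 672 million.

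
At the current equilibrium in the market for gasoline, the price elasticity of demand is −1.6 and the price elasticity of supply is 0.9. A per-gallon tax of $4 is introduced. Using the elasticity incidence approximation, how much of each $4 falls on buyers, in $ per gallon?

Buyers bear ≈ $1.44 per gallon.

Incidence ratio: buyers' share ≈ εs / (εs + |εd|) = 0.9 / (0.9 + 1.6) = 0.36.
So buyers bear ≈ 0.36 × $4 = $1.44; suppliers bear $2.56.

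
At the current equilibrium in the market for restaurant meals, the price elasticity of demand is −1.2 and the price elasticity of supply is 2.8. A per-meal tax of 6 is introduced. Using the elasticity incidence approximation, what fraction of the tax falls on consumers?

Consumers' share ≈ 0.7.

Incidence ratio: consumers' share ≈ εs / (εs + |εd|) = 2.8 / (2.8 + 1.2) = 0.7.
Supply is the more elastic side, so consumers bear the larger share.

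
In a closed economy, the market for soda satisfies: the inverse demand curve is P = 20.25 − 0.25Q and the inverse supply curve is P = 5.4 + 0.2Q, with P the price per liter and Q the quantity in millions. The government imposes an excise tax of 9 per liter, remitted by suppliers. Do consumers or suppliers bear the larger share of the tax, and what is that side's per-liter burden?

Consumers bear the larger share: 5 per liter.

Inverting to Q(P) form: Qd = 81 − 4P; Qs = 5P − 27.
Without the tax, 81 − 4P = 5P − 27 gives 9P = 108, so P* = 12 and Q* = 33.
With the tax collected from suppliers, supply shifts: Qs = 5(P − 9) − 27.
Solving gives Q = 13 with consumers paying 17 and suppliers receiving 8 (the 9 wedge).
Per-liter burden: consumers 5, suppliers 4.
Consumers take the larger share because demand is less price-elastic here (demand slope 4 vs supply slope 5).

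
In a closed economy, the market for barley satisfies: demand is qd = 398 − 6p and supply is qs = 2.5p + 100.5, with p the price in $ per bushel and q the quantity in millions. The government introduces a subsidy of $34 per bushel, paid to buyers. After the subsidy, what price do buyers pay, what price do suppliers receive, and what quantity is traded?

Before the subsidy: set 398 − 6p = 2.5p + 100.5 → p* = $35, q* = 188.
With a per-unit subsidy paid to buyers, each effectively pays p − 34, so demand becomes qd = 398 − 6(p − 34).
New equilibrium: buyers pay $25, suppliers receive $59, q = 248. (Wedge: pb − ps = −34.)

Buyers pay $25; suppliers receive $59; quantity = 248.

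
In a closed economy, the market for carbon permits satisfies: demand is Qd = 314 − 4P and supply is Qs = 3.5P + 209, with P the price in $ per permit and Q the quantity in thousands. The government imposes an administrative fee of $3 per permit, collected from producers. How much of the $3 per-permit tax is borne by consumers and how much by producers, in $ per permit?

Without the tax, 314 − 4P = 3.5P + 209 gives 7.5P = 105, so P* = $14 and Q* = 258.
With the tax collected from producers, supply shifts: Qs = 3.5(P − 3) + 209.
New equilibrium: consumers pay $15.4, producers receive $12.4, Q = 252.4. (Wedge: Pb − Ps = 3.)
Burden on consumers: $1.4; on producers: $1.6. (They sum to $3.)
The less price-elastic side of the market bears the larger share of a per-unit tax.

Consumers bear $1.4 per permit; producers bear $1.6 per permit.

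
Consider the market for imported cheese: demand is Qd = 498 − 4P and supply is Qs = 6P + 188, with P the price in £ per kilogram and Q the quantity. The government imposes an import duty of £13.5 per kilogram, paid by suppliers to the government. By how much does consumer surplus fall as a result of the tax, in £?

Before the tax: set 498 − 4P = 6P + 188 → P* = £31, Q* = 374.
With the tax collected from suppliers, supply shifts: Qs = 6(P − 13.5) + 188.
New equilibrium: consumers pay £39.1, suppliers receive £25.6, Q = 341.6. (Wedge: Pb − Ps = 13.5.)
ΔCS is the trapezoid between Q = 341.6 and Q = 374 of height £8.1: ½ · (374 + 341.6) · 8.1 = £2898.18.

Consumer surplus falls by £2898.18.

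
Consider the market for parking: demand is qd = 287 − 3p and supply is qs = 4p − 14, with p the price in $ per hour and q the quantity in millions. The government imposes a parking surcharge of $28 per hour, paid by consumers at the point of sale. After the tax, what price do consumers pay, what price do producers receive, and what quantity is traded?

Without the tax, 287 − 3p = 4p − 14 gives 7p = 301, so p* = $43 and q* = 158.
With the tax collected from consumers, demand (in seller-price terms) shifts: qd = 287 − 3(p + 28).
Solving gives q = 110 with consumers paying $59 and producers receiving $31 (the $28 wedge).
The less price-elastic side of the market bears the larger share of a per-unit tax.

Consumers pay $59; producers receive $31; quantity = 110.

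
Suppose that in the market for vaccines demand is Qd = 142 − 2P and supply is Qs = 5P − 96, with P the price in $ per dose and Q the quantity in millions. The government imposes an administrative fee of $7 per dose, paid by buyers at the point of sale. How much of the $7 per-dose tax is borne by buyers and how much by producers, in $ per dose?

Buyers bear $5 per dose; producers bear $2 per dose.

Before the tax: set 142 − 2P = 5P − 96 → P* = $34, Q* = 74.
With the tax collected from buyers, demand (in seller-price terms) shifts: Qd = 142 − 2(P + 7).
Solving gives Q = 64 with buyers paying $39 and producers receiving $32 (the $7 wedge).
Burden on buyers: $5; on producers: $2. (They sum to $7.)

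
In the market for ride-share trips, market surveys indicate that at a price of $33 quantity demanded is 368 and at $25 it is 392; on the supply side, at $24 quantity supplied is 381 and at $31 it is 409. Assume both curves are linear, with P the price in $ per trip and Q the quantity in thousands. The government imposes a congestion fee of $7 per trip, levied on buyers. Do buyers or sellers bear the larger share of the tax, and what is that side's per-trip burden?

Buyers bear the larger share: $4 per trip.

Demand slope: (392 − 368)/(25 − 33) = -3, so Qd = 467 − 3P.
Supply slope: (409 − 381)/(31 − 24) = 4, so Qs = 4P + 285.
Without the tax, 467 − 3P = 4P + 285 gives 7P = 182, so P* = $26 and Q* = 389.
With the tax collected from buyers, demand (in seller-price terms) shifts: Qd = 467 − 3(P + 7).
Solving gives Q = 377 with buyers paying $30 and sellers receiving $23 (the $7 wedge).
Per-trip burden: buyers $4, sellers $3.
Buyers take the larger share because demand is less price-elastic here (demand slope 3 vs supply slope 4).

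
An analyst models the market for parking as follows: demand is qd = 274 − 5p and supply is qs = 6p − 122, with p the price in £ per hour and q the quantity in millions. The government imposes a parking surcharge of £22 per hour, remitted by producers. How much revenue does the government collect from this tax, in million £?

Tax revenue = £748 million.

Before the tax: set 274 − 5p = 6p − 122 → p* = £36, q* = 94.
With the tax collected from producers, supply shifts: qs = 6(p − 22) − 122.
Solving gives q = 34 with buyers paying £48 and producers receiving £26 (the £22 wedge).
Revenue = t · Q = 22 · 34 = £748.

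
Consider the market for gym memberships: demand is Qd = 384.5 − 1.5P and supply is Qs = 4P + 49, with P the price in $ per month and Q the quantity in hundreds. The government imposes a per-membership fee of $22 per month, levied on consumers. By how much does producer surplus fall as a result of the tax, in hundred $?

Producer surplus falls by $1686 hundred.

Without the tax, 384.5 − 1.5P = 4P + 49 gives 5.5P = 335.5, so P* = $61 and Q* = 293.
With the tax collected from consumers, demand (in seller-price terms) shifts: Qd = 384.5 − 1.5(P + 22).
Solving gives Q = 269 with consumers paying $77 and sellers receiving $55 (the $22 wedge).
ΔPS is the trapezoid between Q = 269 and Q = 293 of height $6: ½ · (293 + 269) · 6 = $1686.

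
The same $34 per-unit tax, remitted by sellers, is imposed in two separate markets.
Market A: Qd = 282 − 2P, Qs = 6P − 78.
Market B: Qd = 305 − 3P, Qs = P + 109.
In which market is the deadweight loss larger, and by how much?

Market A, by $433.5.

Market A: pre-tax P* = $45, Q* = 192; post-tax Q = 141; deadweight loss = $867.
Market B: pre-tax P* = $49, Q* = 158; post-tax Q = 132.5; deadweight loss = $433.5.
Difference: $867 vs $433.5 → market A is larger by $433.5.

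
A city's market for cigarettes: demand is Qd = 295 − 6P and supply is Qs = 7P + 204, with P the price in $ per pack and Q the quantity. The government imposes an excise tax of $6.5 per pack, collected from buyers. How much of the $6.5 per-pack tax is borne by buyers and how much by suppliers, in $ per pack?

Buyers bear $3.5 per pack; suppliers bear $3 per pack.

Without the tax, 295 − 6P = 7P + 204 gives 13P = 91, so P* = $7 and Q* = 253.
With the tax collected from buyers, demand (in seller-price terms) shifts: Qd = 295 − 6(P + 6.5).
Solving gives Q = 232 with buyers paying $10.5 and suppliers receiving $4 (the $6.5 wedge).
Burden on buyers: $3.5; on suppliers: $3. (They sum to $6.5.)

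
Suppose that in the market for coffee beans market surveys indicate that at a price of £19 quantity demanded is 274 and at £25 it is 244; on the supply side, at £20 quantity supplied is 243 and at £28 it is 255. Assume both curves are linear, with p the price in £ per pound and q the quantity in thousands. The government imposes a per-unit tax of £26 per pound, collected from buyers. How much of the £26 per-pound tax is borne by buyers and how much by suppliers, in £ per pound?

Demand slope: (244 − 274)/(25 − 19) = -5, so qd = 369 − 5p.
Supply slope: (255 − 243)/(28 − 20) = 1.5, so qs = 1.5p + 213.
Before the tax: set 369 − 5p = 1.5p + 213 → p* = £24, q* = 249.
With the tax collected from buyers, demand (in seller-price terms) shifts: qd = 369 − 5(p + 26).
New equilibrium: buyers pay £30, suppliers receive £4, q = 219. (Wedge: pb − ps = 26.)
Burden on buyers: £6; on suppliers: £20. (They sum to £26.)
The less price-elastic side of the market bears the larger share of a per-unit tax.

Buyers bear £6 per pound; suppliers bear £20 per pound.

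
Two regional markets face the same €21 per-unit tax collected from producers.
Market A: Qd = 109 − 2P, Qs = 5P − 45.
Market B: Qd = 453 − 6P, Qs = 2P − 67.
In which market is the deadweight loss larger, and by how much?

Market B, by €15.75.

Market A: pre-tax P* = €22, Q* = 65; post-tax Q = 35; deadweight loss = €315.
Market B: pre-tax P* = €65, Q* = 63; post-tax Q = 31.5; deadweight loss = €330.75.
Difference: €315 vs €330.75 → market B is larger by €15.75.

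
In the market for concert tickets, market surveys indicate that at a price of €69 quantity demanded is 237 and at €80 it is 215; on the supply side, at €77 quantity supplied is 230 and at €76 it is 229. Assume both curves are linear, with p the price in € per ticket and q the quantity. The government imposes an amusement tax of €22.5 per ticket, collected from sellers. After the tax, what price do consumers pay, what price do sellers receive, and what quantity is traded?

Consumers pay €81.5; sellers receive €59; quantity = 212.

Demand slope: (215 − 237)/(80 − 69) = -2, so qd = 375 − 2p.
Supply slope: (229 − 230)/(76 − 77) = 1, so qs = p + 153.
Before the tax: set 375 − 2p = p + 153 → p* = €74, q* = 227.
With the tax collected from sellers, supply shifts: qs = (p − 22.5) + 153.
Solving gives q = 212 with consumers paying €81.5 and sellers receiving €59 (the €22.5 wedge).
The less price-elastic side of the market bears the larger share of a per-unit tax.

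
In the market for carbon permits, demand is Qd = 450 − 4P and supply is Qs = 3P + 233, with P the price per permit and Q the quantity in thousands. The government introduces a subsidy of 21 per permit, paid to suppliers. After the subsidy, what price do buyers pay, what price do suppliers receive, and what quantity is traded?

Buyers pay 22; suppliers receive 43; quantity = 362.

Before the subsidy: set 450 − 4P = 3P + 233 → P* = 31, Q* = 326.
With a per-unit subsidy paid to suppliers, each receives P + 21 per unit sold, so supply becomes Qs = 3(P + 21) + 233.
New equilibrium: buyers pay 22, suppliers receive 43, Q = 362. (Wedge: Pb − Ps = −21.)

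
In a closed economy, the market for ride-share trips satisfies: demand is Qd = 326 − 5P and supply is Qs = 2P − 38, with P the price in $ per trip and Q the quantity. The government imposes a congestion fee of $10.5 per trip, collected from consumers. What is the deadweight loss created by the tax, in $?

Deadweight loss = $78.75.

Without the tax, 326 − 5P = 2P − 38 gives 7P = 364, so P* = $52 and Q* = 66.
With the tax collected from consumers, demand (in seller-price terms) shifts: Qd = 326 − 5(P + 10.5).
Solving gives Q = 51 with consumers paying $55 and producers receiving $44.5 (the $10.5 wedge).
Quantity falls by |ΔQ| = |66 − 51| = 15.
DWL = ½ · t · |ΔQ| = ½ · 10.5 · 15 = $78.75.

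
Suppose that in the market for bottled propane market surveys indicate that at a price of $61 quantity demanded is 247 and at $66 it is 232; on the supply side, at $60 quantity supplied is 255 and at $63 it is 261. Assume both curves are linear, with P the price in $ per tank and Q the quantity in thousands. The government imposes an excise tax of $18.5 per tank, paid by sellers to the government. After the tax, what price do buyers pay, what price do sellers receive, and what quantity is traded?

Buyers pay $66.4; sellers receive $47.9; quantity = 230.8.

Demand slope: (232 − 247)/(66 − 61) = -3, so Qd = 430 − 3P.
Supply slope: (261 − 255)/(63 − 60) = 2, so Qs = 2P + 135.
Without the tax, 430 − 3P = 2P + 135 gives 5P = 295, so P* = $59 and Q* = 253.
With the tax collected from sellers, supply shifts: Qs = 2(P − 18.5) + 135.
Solving gives Q = 230.8 with buyers paying $66.4 and sellers receiving $47.9 (the $18.5 wedge).
The less price-elastic side of the market bears the larger share of a per-unit tax.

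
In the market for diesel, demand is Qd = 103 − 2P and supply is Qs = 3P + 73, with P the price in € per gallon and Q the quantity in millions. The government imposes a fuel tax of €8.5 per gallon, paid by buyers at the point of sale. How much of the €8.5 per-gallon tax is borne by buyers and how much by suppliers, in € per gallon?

Before the tax: set 103 − 2P = 3P + 73 → P* = €6, Q* = 91.
With the tax collected from buyers, demand (in seller-price terms) shifts: Qd = 103 − 2(P + 8.5).
New equilibrium: buyers pay €11.1, suppliers receive €2.6, Q = 80.8. (Wedge: Pb − Ps = 8.5.)
Burden on buyers: €5.1; on suppliers: €3.4. (They sum to €8.5.)
The less price-elastic side of the market bears the larger share of a per-unit tax.

Buyers bear €5.1 per gallon; suppliers bear €3.4 per gallon.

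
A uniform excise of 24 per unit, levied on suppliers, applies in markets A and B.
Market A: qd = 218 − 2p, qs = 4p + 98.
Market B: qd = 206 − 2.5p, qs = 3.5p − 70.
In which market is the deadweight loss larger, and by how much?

Market B, by 36.

Market A: pre-tax p* = 20, q* = 178; post-tax q = 146; deadweight loss = 384.
Market B: pre-tax p* = 46, q* = 91; post-tax q = 56; deadweight loss = 420.
Difference: 384 vs 420 → market B is larger by 36.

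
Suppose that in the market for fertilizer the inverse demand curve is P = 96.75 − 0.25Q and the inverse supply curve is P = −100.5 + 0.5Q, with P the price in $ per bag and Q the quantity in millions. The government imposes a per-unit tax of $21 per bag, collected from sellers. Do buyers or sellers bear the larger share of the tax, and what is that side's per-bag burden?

Sellers bear the larger share: $14 per bag.

Inverting to Q(P) form: Qd = 387 − 4P; Qs = 2P + 201.
Without the tax, 387 − 4P = 2P + 201 gives 6P = 186, so P* = $31 and Q* = 263.
With the tax collected from sellers, supply shifts: Qs = 2(P − 21) + 201.
New equilibrium: buyers pay $38, sellers receive $17, Q = 235. (Wedge: Pb − Ps = 21.)
Per-bag burden: buyers $7, sellers $14.
Sellers take the larger share because supply is less price-elastic here (demand slope 4 vs supply slope 2).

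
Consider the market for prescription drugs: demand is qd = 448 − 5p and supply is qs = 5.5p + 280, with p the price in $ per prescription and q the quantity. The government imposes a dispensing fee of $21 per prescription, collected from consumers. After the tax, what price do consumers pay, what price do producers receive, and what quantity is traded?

Before the tax: set 448 − 5p = 5.5p + 280 → p* = $16, q* = 368.
With the tax collected from consumers, demand (in seller-price terms) shifts: qd = 448 − 5(p + 21).
Solving gives q = 313 with consumers paying $27 and producers receiving $6 (the $21 wedge).
The less price-elastic side of the market bears the larger share of a per-unit tax.

Consumers pay $27; producers receive $6; quantity = 313.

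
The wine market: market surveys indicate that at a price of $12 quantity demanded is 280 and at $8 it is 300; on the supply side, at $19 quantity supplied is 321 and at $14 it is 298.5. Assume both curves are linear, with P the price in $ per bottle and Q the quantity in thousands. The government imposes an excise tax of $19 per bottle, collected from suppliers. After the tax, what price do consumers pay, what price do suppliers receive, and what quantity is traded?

Demand slope: (300 − 280)/(8 − 12) = -5, so Qd = 340 − 5P.
Supply slope: (298.5 − 321)/(14 − 19) = 4.5, so Qs = 4.5P + 235.5.
Without the tax, 340 − 5P = 4.5P + 235.5 gives 9.5P = 104.5, so P* = $11 and Q* = 285.
With the tax collected from suppliers, supply shifts: Qs = 4.5(P − 19) + 235.5.
Solving gives Q = 240 with consumers paying $20 and suppliers receiving $1 (the $19 wedge).
The less price-elastic side of the market bears the larger share of a per-unit tax.

Consumers pay $20; suppliers receive $1; quantity = 240.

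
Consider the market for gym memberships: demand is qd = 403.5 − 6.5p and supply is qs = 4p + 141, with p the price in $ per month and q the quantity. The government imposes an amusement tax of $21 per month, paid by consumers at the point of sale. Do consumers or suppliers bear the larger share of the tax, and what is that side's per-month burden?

Suppliers bear the larger share: $13 per month.

Before the tax: set 403.5 − 6.5p = 4p + 141 → p* = $25, q* = 241.
With the tax collected from consumers, demand (in seller-price terms) shifts: qd = 403.5 − 6.5(p + 21).
New equilibrium: consumers pay $33, suppliers receive $12, q = 189. (Wedge: pb − ps = 21.)
Per-month burden: consumers $8, suppliers $13.
Suppliers take the larger share because supply is less price-elastic here (demand slope 6.5 vs supply slope 4).
The less price-elastic side of the market bears the larger share of a per-unit tax.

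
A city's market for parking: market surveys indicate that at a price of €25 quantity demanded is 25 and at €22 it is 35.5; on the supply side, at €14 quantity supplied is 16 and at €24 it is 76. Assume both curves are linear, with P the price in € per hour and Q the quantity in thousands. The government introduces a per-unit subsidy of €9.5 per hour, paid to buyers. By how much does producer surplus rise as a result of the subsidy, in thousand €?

Producer surplus rises by €197.75 thousand.

Demand slope: (35.5 − 25)/(22 − 25) = -3.5, so Qd = 112.5 − 3.5P.
Supply slope: (76 − 16)/(24 − 14) = 6, so Qs = 6P − 68.
Without the subsidy, 112.5 − 3.5P = 6P − 68 gives 9.5P = 180.5, so P* = €19 and Q* = 46.
With a per-unit subsidy paid to buyers, each effectively pays P − 9.5, so demand becomes Qd = 112.5 − 3.5(P − 9.5).
Solving gives Q = 67 with buyers paying €13 and producers receiving €22.5 (the €9.5 wedge).
ΔPS is the trapezoid between Q = 67 and Q = 46 of height €3.5: ½ · (46 + 67) · 3.5 = €197.75.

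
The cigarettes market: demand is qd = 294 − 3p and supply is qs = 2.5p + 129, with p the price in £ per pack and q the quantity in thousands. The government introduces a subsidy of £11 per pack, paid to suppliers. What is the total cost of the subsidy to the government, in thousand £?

Government outlay = £2409 thousand.

Before the subsidy: set 294 − 3p = 2.5p + 129 → p* = £30, q* = 204.
With a per-unit subsidy paid to suppliers, each receives p + 11 per unit sold, so supply becomes qs = 2.5(p + 11) + 129.
Solving gives q = 219 with consumers paying £25 and suppliers receiving £36 (the £11 wedge).
Outlay = t · Q = 11 · 219 = £2409.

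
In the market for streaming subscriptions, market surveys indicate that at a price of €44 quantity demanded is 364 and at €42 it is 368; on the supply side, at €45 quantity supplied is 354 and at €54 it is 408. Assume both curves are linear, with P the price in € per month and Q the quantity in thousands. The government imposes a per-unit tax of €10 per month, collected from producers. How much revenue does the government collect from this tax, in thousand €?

Demand slope: (368 − 364)/(42 − 44) = -2, so Qd = 452 − 2P.
Supply slope: (408 − 354)/(54 − 45) = 6, so Qs = 6P + 84.
Without the tax, 452 − 2P = 6P + 84 gives 8P = 368, so P* = €46 and Q* = 360.
With the tax collected from producers, supply shifts: Qs = 6(P − 10) + 84.
New equilibrium: buyers pay €53.5, producers receive €43.5, Q = 345. (Wedge: Pb − Ps = 10.)
Revenue = t · Q = 10 · 345 = €3450.

Tax revenue = €3450 thousand.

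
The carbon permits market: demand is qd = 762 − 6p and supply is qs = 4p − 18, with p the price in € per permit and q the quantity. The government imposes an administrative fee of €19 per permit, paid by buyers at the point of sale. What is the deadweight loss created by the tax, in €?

Before the tax: set 762 − 6p = 4p − 18 → p* = €78, q* = 294.
With the tax collected from buyers, demand (in seller-price terms) shifts: qd = 762 − 6(p + 19).
Solving gives q = 248.4 with buyers paying €85.6 and sellers receiving €66.6 (the €19 wedge).
Quantity falls by |ΔQ| = |294 − 248.4| = 45.6.
DWL = ½ · t · |ΔQ| = ½ · 19 · 45.6 = €433.2.

Deadweight loss = €433.2.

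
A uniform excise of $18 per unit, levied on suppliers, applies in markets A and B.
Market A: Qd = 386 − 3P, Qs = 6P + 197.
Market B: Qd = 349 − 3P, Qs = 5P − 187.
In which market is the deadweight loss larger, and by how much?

Market A: pre-tax P* = $21, Q* = 323; post-tax Q = 287; deadweight loss = $324.
Market B: pre-tax P* = $67, Q* = 148; post-tax Q = 114.25; deadweight loss = $303.75.
Difference: $324 vs $303.75 → market A is larger by $20.25.

Market A, by $20.25.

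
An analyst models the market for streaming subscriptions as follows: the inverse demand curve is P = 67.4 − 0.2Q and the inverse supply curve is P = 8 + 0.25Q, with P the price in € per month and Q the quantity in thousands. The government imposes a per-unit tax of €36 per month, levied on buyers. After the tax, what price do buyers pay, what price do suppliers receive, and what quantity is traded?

Rewrite in direct form: Qd = 337 − 5P and Qs = 4P − 32.
Without the tax, 337 − 5P = 4P − 32 gives 9P = 369, so P* = €41 and Q* = 132.
With the tax collected from buyers, demand (in seller-price terms) shifts: Qd = 337 − 5(P + 36).
Solving gives Q = 52 with buyers paying €57 and suppliers receiving €21 (the €36 wedge).

Buyers pay €57; suppliers receive €21; quantity = 52.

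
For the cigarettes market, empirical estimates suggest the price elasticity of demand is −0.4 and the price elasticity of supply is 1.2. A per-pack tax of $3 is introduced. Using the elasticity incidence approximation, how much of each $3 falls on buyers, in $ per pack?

Buyers bear ≈ $2.25 per pack.

Incidence ratio: buyers' share ≈ εs / (εs + |εd|) = 1.2 / (1.2 + 0.4) = 0.75.
So buyers bear ≈ 0.75 × $3 = $2.25; producers bear $0.75.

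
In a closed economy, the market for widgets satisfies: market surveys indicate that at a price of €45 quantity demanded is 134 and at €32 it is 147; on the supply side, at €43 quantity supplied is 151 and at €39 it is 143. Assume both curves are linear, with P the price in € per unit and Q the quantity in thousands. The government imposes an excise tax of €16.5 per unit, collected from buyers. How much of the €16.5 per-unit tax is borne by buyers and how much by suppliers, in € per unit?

Buyers bear €11 per unit; suppliers bear €5.5 per unit.

Demand slope: (147 − 134)/(32 − 45) = -1, so Qd = 179 − P.
Supply slope: (143 − 151)/(39 − 43) = 2, so Qs = 2P + 65.
Before the tax: set 179 − P = 2P + 65 → P* = €38, Q* = 141.
With the tax collected from buyers, demand (in seller-price terms) shifts: Qd = 179 − (P + 16.5).
New equilibrium: buyers pay €49, suppliers receive €32.5, Q = 130. (Wedge: Pb − Ps = 16.5.)
Burden on buyers: €11; on suppliers: €5.5. (They sum to €16.5.)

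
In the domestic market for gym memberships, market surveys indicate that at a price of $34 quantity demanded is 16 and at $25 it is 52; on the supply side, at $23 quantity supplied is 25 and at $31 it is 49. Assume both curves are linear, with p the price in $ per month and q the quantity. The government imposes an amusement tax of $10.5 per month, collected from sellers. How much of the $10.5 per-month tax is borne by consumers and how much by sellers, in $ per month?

Demand slope: (52 − 16)/(25 − 34) = -4, so qd = 152 − 4p.
Supply slope: (49 − 25)/(31 − 23) = 3, so qs = 3p − 44.
Before the tax: set 152 − 4p = 3p − 44 → p* = $28, q* = 40.
With the tax collected from sellers, supply shifts: qs = 3(p − 10.5) − 44.
Solving gives q = 22 with consumers paying $32.5 and sellers receiving $22 (the $10.5 wedge).
Burden on consumers: $4.5; on sellers: $6. (They sum to $10.5.)
The less price-elastic side of the market bears the larger share of a per-unit tax.

Consumers bear $4.5 per month; sellers bear $6 per month.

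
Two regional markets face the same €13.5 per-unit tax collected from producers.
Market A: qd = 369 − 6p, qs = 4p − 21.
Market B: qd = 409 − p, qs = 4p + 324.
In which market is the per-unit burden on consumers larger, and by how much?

Market A: pre-tax p* = €39, q* = 135; post-tax q = 102.6; per-unit burden on consumers = €5.4.
Market B: pre-tax p* = €17, q* = 392; post-tax q = 381.2; per-unit burden on consumers = €10.8.
Difference: €5.4 vs €10.8 → market B is larger by €5.4.

Market B, by €5.4.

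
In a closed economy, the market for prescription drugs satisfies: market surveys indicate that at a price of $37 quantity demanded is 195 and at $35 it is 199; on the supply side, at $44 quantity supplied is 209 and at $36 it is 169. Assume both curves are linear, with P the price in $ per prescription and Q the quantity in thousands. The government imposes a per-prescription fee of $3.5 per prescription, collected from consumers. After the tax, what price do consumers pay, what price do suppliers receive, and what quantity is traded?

Consumers pay $42.5; suppliers receive $39; quantity = 184.

Demand slope: (199 − 195)/(35 − 37) = -2, so Qd = 269 − 2P.
Supply slope: (169 − 209)/(36 − 44) = 5, so Qs = 5P − 11.
Before the tax: set 269 − 2P = 5P − 11 → P* = $40, Q* = 189.
With the tax collected from consumers, demand (in seller-price terms) shifts: Qd = 269 − 2(P + 3.5).
New equilibrium: consumers pay $42.5, suppliers receive $39, Q = 184. (Wedge: Pb − Ps = 3.5.)
The less price-elastic side of the market bears the larger share of a per-unit tax.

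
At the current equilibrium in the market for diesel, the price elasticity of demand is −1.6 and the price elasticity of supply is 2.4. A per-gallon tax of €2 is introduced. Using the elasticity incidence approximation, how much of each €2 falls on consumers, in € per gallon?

Incidence ratio: consumers' share ≈ εs / (εs + |εd|) = 2.4 / (2.4 + 1.6) = 0.6.
So consumers bear ≈ 0.6 × €2 = €1.2; sellers bear €0.8.

Consumers bear ≈ €1.2 per gallon.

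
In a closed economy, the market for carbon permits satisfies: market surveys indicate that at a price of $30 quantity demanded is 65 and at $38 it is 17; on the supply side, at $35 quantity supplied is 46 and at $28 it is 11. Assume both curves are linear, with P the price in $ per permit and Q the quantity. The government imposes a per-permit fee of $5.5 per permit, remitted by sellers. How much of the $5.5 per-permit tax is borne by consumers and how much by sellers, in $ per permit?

Consumers bear $2.5 per permit; sellers bear $3 per permit.

Demand slope: (17 − 65)/(38 − 30) = -6, so Qd = 245 − 6P.
Supply slope: (11 − 46)/(28 − 35) = 5, so Qs = 5P − 129.
Before the tax: set 245 − 6P = 5P − 129 → P* = $34, Q* = 41.
With the tax collected from sellers, supply shifts: Qs = 5(P − 5.5) − 129.
Solving gives Q = 26 with consumers paying $36.5 and sellers receiving $31 (the $5.5 wedge).
Burden on consumers: $2.5; on sellers: $3. (They sum to $5.5.)
The less price-elastic side of the market bears the larger share of a per-unit tax.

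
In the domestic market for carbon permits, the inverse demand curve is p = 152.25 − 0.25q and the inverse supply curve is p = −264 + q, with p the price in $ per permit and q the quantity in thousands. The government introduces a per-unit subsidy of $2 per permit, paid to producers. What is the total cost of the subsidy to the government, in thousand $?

Government outlay = $669.2 thousand.

Inverting to q(p) form: qd = 609 − 4p; qs = p + 264.
Before the subsidy: set 609 − 4p = p + 264 → p* = $69, q* = 333.
With a per-unit subsidy paid to producers, each receives p + 2 per unit sold, so supply becomes qs = (p + 2) + 264.
Solving gives q = 334.6 with buyers paying $68.6 and producers receiving $70.6 (the $2 wedge).
Outlay = t · Q = 2 · 334.6 = $669.2.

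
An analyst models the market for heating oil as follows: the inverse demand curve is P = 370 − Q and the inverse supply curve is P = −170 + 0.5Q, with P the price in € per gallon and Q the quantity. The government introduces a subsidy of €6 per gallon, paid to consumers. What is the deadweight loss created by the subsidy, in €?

Rewrite in direct form: Qd = 370 − P and Qs = 2P + 340.
Without the subsidy, 370 − P = 2P + 340 gives 3P = 30, so P* = €10 and Q* = 360.
With a per-unit subsidy paid to consumers, each effectively pays P − 6, so demand becomes Qd = 370 − (P − 6).
Solving gives Q = 364 with consumers paying €6 and producers receiving €12 (the €6 wedge).
Quantity rises by |ΔQ| = |360 − 364| = 4.
DWL = ½ · t · |ΔQ| = ½ · 6 · 4 = €12.

Deadweight loss = €12.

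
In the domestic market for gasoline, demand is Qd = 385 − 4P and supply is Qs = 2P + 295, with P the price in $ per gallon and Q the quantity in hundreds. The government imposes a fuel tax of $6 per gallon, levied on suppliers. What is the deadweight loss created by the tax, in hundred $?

Before the tax: set 385 − 4P = 2P + 295 → P* = $15, Q* = 325.
With the tax collected from suppliers, supply shifts: Qs = 2(P − 6) + 295.
Solving gives Q = 317 with consumers paying $17 and suppliers receiving $11 (the $6 wedge).
Quantity falls by |ΔQ| = |325 − 317| = 8.
DWL = ½ · t · |ΔQ| = ½ · 6 · 8 = $24.

Deadweight loss = $24 hundred.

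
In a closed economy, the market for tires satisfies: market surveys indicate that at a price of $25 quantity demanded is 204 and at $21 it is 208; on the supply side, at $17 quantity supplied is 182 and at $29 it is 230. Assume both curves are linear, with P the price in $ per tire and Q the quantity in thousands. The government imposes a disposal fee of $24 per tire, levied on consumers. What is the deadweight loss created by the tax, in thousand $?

Demand slope: (208 − 204)/(21 − 25) = -1, so Qd = 229 − P.
Supply slope: (230 − 182)/(29 − 17) = 4, so Qs = 4P + 114.
Without the tax, 229 − P = 4P + 114 gives 5P = 115, so P* = $23 and Q* = 206.
With the tax collected from consumers, demand (in seller-price terms) shifts: Qd = 229 − (P + 24).
Solving gives Q = 186.8 with consumers paying $42.2 and producers receiving $18.2 (the $24 wedge).
Quantity falls by |ΔQ| = |206 − 186.8| = 19.2.
DWL = ½ · t · |ΔQ| = ½ · 24 · 19.2 = $230.4.

Deadweight loss = $230.4 thousand.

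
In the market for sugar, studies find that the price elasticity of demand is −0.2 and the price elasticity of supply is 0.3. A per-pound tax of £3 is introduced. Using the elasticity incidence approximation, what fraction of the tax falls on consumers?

Consumers' share ≈ 0.6.

Incidence ratio: consumers' share ≈ εs / (εs + |εd|) = 0.3 / (0.3 + 0.2) = 0.6.
Supply is the more elastic side, so consumers bear the larger share.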